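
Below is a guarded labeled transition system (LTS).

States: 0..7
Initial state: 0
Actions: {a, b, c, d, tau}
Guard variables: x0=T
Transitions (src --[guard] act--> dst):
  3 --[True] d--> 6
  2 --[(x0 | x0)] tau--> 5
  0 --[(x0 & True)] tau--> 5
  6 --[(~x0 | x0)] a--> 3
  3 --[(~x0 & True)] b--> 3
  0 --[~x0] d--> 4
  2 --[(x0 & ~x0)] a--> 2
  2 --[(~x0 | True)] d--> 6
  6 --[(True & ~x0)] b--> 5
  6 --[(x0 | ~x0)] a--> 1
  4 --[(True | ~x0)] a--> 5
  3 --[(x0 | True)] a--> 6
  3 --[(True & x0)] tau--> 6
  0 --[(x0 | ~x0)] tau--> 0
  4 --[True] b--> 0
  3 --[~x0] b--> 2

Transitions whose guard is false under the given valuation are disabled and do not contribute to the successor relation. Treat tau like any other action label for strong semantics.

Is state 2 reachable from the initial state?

Answer: UNREACHABLE

Working:
After dropping false guards: 11 live edges.
depth 0: {0}
depth 1: {5}  cumulative {0,5}
Reachable = {0,5}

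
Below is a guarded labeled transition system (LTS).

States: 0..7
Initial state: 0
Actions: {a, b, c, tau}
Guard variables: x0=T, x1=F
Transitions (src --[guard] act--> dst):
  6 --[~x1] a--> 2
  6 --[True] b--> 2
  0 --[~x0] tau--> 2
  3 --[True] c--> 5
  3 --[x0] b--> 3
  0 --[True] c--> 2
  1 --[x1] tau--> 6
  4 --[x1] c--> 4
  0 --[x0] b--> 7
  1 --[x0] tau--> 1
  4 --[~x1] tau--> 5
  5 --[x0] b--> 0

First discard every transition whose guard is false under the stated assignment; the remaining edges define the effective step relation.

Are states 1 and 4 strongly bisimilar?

Bisimulation quotient by refinement:
  π0 = {{0,1,2,3,4,5,6,7}}
  π1 = {{0,3},{1,4},{2,7},{5},{6}}
  π2 = {{0},{1},{2,7},{3},{4},{5},{6}}
stable after 3 split(s): 7 block(s)
[1]={1}  [4]={4}

Answer: NOT BISIMILAR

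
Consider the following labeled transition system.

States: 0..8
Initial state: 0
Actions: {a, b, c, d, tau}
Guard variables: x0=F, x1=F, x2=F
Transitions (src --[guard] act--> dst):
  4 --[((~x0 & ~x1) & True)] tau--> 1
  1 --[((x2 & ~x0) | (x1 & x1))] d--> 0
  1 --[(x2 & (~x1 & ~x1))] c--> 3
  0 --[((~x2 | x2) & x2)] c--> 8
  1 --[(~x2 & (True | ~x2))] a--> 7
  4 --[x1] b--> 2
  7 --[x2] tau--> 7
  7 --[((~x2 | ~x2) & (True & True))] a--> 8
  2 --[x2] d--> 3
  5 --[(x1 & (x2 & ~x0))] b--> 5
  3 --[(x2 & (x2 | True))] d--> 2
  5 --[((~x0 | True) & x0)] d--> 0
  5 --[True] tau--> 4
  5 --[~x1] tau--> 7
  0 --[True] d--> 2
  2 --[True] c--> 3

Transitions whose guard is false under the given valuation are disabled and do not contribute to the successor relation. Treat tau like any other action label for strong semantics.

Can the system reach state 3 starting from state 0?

7 transition(s) survive guard evaluation.
L0 = {0}
L1 = {2}  cumulative {0,2}
L2 = {3}  cumulative {0,2,3}
R = {0,2,3}
trace reaching 3: d·c

Answer: REACHABLE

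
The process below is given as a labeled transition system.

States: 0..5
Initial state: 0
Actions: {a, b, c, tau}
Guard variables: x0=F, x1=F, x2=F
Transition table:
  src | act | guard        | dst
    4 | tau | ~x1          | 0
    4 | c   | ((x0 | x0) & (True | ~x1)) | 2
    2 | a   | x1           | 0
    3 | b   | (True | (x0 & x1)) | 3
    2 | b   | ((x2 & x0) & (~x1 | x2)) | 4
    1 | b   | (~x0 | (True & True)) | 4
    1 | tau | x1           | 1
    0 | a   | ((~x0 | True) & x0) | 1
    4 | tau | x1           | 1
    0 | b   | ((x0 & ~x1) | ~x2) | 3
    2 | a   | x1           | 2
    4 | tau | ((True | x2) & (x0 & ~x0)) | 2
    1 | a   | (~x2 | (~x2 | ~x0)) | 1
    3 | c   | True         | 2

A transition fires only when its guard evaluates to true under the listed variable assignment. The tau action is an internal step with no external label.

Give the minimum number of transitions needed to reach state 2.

BFS to 2:
  L0 = {0}
  L1 = {3}
  L2 = {2}
depth(2)=2, e.g. b·c

Answer: 2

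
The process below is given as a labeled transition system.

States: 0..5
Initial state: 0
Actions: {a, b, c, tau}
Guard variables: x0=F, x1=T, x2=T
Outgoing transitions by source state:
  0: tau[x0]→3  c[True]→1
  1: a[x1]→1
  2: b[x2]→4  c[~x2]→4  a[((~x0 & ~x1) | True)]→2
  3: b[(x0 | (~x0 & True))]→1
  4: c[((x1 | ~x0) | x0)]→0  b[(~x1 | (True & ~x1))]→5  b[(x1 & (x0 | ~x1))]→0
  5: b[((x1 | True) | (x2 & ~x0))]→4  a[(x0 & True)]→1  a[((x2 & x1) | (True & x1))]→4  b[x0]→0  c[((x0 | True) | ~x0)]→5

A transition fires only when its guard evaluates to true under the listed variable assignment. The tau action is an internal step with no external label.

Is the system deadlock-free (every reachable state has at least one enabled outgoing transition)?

R = {0,1}
  0: c→1  [1 exit(s)]
  1: a→1  [1 exit(s)]

Answer: DEADLOCK-FREE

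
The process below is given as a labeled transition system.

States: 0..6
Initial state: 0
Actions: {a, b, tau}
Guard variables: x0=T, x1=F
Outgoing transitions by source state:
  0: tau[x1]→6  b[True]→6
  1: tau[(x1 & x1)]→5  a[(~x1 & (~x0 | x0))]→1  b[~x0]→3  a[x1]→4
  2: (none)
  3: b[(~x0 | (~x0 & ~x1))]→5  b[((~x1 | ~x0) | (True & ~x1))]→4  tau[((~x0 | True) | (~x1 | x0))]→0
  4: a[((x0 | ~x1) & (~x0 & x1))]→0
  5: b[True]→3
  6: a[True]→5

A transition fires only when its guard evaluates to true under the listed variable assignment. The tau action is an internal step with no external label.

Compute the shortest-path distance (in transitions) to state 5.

Answer: 2

Trace:
BFS to 5:
  depth 0: {0}
  depth 1: {6}
  depth 2: {5}
first hit 5 at d=2 via b·a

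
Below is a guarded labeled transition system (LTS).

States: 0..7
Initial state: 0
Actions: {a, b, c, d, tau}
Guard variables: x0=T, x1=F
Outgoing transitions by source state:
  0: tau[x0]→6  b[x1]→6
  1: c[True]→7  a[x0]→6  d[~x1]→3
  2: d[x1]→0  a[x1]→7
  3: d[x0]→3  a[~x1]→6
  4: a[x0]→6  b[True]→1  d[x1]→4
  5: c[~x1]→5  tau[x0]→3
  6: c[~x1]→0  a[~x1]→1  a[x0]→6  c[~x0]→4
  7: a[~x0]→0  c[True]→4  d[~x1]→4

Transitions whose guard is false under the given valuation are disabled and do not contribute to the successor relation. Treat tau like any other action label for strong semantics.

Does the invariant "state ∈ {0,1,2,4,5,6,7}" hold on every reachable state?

Answer: INVARIANT VIOLATED at state 3

Working:
Inv-set: {0,1,2,4,5,6,7}
R = {0,1,3,4,6,7}
  0: safe
  1: safe
  3: VIOLATES
  4: safe
  6: safe
  7: safe
reach 3 via tau·a·d — violates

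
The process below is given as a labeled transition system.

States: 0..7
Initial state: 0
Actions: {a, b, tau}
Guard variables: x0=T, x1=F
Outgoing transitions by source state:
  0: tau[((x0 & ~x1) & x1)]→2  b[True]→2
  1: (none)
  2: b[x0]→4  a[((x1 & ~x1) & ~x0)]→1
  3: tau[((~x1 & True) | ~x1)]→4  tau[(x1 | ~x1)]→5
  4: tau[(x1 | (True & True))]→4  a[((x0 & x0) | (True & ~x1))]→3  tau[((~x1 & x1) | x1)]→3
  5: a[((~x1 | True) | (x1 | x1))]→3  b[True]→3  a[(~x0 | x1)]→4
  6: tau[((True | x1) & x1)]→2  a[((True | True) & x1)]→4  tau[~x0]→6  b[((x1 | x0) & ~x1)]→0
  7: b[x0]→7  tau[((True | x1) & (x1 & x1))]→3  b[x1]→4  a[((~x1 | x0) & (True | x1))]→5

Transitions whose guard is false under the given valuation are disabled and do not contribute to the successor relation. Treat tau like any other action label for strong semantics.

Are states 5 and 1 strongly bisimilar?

Answer: NOT BISIMILAR

Trace:
Compute ~ classes (split until stable):
  π0 = {{0,1,2,3,4,5,6,7}}
  π1 = {{0,2,6},{1},{3},{4},{5,7}}
  π2 = {{0,6},{1},{2},{3},{4},{5},{7}}
  π3 = {{0},{1},{2},{3},{4},{5},{6},{7}}
stable after 4 split(s): 8 block(s)
[5]={5}  [1]={1}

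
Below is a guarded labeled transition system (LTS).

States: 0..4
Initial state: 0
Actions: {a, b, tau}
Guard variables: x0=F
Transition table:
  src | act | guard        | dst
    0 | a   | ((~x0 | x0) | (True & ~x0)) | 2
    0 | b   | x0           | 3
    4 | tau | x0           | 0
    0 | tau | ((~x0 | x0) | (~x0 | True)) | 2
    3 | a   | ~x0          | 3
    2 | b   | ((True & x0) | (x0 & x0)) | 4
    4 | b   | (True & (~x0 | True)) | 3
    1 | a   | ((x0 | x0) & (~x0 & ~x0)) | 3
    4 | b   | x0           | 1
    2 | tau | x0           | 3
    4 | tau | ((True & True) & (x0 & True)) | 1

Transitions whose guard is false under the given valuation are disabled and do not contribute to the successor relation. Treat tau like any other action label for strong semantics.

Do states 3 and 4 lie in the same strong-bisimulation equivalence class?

Answer: NOT BISIMILAR

Trace:
Refine partition for ~:
  P[0] = {{0,1,2,3,4}}
  P[1] = {{0},{1,2},{3},{4}}
stable after 2 split(s): 4 block(s)
class of 3: {3}; class of 4: {4}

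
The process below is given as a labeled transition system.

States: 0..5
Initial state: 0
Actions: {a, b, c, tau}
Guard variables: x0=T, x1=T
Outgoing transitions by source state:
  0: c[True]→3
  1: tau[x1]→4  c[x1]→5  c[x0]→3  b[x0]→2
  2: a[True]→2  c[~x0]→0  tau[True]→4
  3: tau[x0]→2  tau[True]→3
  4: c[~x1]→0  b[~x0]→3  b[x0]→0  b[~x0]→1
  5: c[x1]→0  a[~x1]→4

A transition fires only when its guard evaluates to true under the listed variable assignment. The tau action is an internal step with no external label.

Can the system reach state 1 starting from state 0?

Guard filter leaves 11 enabled edge(s).
Layer 0: {0}
Layer 1: {3}  now seen {0,3}
Layer 2: {2}  now seen {0,2,3}
Layer 3: {4}  now seen {0,2,3,4}
Reachable = {0,2,3,4}

Answer: UNREACHABLE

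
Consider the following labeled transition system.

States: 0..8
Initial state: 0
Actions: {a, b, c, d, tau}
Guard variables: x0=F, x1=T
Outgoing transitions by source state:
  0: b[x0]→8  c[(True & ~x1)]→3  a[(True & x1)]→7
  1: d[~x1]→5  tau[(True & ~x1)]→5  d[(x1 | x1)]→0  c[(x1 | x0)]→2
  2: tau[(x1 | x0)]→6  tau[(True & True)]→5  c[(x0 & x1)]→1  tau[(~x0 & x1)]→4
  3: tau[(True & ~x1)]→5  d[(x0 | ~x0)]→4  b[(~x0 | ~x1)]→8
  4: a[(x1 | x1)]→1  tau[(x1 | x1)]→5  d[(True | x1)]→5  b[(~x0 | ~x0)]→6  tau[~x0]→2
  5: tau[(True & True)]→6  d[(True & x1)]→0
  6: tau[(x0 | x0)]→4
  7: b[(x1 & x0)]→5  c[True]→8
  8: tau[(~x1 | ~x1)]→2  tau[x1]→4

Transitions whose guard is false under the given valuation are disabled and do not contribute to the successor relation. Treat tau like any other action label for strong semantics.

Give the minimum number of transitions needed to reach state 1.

Answer: 4

Analysis:
Layered search for 1:
  depth 0: {0}
  depth 1: {7}
  depth 2: {8}
  depth 3: {4}
  depth 4: {1,2,5,6}
1 enters at depth 4; path a·c·tau·a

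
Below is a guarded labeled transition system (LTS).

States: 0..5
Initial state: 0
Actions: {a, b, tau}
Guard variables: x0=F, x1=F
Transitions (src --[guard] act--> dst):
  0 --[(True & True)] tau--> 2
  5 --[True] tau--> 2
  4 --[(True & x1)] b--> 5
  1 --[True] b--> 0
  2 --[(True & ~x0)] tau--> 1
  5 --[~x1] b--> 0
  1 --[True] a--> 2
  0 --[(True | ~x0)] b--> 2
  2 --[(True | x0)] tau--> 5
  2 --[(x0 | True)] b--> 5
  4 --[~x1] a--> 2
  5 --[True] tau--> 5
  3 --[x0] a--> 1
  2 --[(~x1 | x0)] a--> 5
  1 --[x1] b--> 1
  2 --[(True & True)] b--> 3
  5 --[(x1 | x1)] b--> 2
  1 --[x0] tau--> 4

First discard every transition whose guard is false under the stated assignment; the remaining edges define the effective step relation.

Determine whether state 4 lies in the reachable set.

Answer: UNREACHABLE

Trace:
13 transition(s) survive guard evaluation.
depth 0: {0}
depth 1: {2}  total {0,2}
depth 2: {1,3,5}  total {0,1,2,3,5}
R = {0,1,2,3,5}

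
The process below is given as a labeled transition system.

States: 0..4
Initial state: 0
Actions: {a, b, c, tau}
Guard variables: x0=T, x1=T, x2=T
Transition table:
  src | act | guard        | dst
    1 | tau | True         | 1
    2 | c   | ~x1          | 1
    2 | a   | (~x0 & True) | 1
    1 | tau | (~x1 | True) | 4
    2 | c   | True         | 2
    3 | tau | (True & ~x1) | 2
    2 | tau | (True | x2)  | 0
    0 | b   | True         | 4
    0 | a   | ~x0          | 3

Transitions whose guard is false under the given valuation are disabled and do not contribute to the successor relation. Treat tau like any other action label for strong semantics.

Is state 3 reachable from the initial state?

Answer: UNREACHABLE

Working:
5 transition(s) survive guard evaluation.
depth 0: {0}
depth 1: {4}  cumulative {0,4}
Reach set: {0,4}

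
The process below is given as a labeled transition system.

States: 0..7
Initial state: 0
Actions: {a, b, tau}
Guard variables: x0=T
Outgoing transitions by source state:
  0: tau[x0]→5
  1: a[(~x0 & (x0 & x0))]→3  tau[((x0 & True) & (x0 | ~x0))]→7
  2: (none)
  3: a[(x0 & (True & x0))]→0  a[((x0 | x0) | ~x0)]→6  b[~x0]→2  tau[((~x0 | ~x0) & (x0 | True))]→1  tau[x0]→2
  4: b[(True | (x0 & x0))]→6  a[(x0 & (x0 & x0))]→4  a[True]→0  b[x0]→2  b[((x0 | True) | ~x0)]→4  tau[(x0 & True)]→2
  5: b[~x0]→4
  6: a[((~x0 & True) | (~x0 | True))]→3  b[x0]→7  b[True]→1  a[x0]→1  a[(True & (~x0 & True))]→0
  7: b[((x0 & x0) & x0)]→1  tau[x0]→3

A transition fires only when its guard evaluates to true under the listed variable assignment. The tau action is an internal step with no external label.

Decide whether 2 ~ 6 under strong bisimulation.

Bisimulation quotient by refinement:
  round 0: {{0,1,2,3,4,5,6,7}}
  round 1: {{0,1},{2,5},{3},{4},{6},{7}}
  round 2: {{0},{1},{2,5},{3},{4},{6},{7}}
Fixed point at round 3; 7 class(es).
[2]={2,5}  [6]={6}

Answer: NOT BISIMILAR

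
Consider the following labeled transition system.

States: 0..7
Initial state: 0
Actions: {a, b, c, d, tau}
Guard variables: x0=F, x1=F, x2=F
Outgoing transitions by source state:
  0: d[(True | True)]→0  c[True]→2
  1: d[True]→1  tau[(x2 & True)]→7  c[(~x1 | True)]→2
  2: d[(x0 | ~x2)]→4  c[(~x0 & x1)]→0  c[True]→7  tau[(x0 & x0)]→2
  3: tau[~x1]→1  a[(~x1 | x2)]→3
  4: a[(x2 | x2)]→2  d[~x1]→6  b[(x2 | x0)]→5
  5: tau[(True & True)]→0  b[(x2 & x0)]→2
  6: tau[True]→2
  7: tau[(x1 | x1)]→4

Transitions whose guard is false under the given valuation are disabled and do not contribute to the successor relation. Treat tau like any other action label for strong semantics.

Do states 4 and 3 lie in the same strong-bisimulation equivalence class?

Answer: NOT BISIMILAR

Analysis:
Compute ~ classes (split until stable):
  round 0: {{0,1,2,3,4,5,6,7}}
  round 1: {{0,1,2},{3},{4},{5,6},{7}}
  round 2: {{0,1},{2},{3},{4},{5,6},{7}}
  round 3: {{0,1},{2},{3},{4},{5},{6},{7}}
Fixed point at round 4; 7 class(es).
[4]={4}  [3]={3}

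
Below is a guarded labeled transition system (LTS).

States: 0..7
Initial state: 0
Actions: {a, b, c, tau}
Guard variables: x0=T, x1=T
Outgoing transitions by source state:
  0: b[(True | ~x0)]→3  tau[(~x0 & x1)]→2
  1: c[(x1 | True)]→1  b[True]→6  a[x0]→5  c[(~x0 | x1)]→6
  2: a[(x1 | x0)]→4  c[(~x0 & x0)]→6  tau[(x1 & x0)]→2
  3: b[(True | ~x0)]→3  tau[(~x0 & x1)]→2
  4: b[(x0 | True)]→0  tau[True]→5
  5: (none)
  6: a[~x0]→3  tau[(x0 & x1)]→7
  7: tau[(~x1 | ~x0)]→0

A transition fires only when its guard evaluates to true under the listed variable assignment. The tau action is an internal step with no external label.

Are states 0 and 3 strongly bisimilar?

Answer: BISIMILAR

Working:
Bisimulation quotient by refinement:
  round 0: {{0,1,2,3,4,5,6,7}}
  round 1: {{0,3},{1},{2},{4},{5,7},{6}}
6 equivalence class(es) (converged in 2)
[0]={0,3}  [3]={0,3}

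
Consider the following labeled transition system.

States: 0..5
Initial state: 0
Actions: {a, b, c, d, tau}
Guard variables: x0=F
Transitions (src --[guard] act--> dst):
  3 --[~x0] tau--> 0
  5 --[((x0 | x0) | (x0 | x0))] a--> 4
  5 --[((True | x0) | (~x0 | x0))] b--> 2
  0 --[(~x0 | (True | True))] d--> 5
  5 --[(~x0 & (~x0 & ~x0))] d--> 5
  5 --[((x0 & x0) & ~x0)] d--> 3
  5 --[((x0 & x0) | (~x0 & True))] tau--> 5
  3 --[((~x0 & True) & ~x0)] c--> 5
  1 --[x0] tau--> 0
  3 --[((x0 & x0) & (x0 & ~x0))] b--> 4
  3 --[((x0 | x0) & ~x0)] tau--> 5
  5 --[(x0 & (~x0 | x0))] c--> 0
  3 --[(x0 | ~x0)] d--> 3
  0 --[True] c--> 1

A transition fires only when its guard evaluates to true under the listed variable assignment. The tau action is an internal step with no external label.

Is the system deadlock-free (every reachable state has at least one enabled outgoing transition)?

Answer: DEADLOCK at state 1

Working:
R = {0,1,2,5}
  0: c→1  d→5  [2 exit(s)]
  1: ∅  [deadlock]
  2: ∅  [deadlock]
  5: b→2  d→5  tau→5  [3 exit(s)]
trace reaching 1: c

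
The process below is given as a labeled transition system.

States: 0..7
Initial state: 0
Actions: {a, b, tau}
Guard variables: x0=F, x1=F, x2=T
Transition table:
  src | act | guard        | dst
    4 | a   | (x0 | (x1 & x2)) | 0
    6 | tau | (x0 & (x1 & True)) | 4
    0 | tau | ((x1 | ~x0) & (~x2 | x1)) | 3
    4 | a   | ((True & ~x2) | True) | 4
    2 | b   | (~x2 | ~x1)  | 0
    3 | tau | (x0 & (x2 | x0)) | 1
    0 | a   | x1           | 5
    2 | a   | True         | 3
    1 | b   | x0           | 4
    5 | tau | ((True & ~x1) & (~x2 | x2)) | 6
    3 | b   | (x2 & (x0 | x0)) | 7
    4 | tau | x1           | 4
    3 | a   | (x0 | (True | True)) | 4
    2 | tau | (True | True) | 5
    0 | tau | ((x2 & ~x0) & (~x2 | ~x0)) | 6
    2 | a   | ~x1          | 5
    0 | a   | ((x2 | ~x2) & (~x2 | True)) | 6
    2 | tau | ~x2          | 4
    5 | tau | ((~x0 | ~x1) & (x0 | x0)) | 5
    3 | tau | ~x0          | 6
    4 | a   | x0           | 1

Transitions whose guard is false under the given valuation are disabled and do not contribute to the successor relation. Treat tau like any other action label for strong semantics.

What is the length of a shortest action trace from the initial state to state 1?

Answer: UNREACHABLE

Analysis:
Breadth-first toward 1:
  Layer 0: {0}
  Layer 1: {6}
1 never appears.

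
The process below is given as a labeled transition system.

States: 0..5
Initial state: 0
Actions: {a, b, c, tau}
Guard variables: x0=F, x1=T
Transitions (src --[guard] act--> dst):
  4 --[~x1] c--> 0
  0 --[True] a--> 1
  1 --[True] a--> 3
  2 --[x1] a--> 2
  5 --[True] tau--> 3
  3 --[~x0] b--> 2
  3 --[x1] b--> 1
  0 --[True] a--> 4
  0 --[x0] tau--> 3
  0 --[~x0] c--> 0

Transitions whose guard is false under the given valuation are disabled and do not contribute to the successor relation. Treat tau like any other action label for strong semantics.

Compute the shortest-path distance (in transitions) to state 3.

Layered search for 3:
  L0 = {0}
  L1 = {1,4}
  L2 = {3}
first hit 3 at d=2 via a·a

Answer: 2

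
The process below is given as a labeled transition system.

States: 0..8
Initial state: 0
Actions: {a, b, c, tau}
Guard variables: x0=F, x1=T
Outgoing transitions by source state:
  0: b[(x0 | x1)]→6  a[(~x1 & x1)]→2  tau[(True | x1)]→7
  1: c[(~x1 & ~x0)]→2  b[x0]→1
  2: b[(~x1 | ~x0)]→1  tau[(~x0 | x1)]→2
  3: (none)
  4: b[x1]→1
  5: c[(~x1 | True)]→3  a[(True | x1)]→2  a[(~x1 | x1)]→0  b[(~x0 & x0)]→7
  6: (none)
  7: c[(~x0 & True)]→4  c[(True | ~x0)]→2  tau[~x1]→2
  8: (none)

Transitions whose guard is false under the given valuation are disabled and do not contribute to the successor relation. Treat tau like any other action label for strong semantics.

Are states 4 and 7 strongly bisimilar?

Answer: NOT BISIMILAR

Working:
Bisimulation quotient by refinement:
  P[0] = {{0,1,2,3,4,5,6,7,8}}
  P[1] = {{0,2},{1,3,6,8},{4},{5},{7}}
  P[2] = {{0},{1,3,6,8},{2},{4},{5},{7}}
stable after 3 split(s): 6 block(s)
[4]={4}  [7]={7}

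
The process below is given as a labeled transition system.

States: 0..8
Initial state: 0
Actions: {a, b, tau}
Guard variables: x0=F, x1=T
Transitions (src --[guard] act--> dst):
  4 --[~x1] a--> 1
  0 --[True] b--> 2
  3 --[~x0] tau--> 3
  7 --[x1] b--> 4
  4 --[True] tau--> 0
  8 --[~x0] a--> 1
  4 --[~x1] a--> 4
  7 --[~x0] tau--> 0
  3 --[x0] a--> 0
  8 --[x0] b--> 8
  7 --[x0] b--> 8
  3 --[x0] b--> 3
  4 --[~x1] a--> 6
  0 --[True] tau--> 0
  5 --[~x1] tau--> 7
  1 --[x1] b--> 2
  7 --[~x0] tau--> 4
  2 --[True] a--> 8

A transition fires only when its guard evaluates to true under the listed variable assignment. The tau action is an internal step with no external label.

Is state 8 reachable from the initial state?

Answer: REACHABLE

Working:
After dropping false guards: 10 live edges.
Layer 0: {0}
Layer 1: {2}  total {0,2}
Layer 2: {8}  total {0,2,8}
Layer 3: {1}  total {0,1,2,8}
Reachable = {0,1,2,8}
witness 8: b·a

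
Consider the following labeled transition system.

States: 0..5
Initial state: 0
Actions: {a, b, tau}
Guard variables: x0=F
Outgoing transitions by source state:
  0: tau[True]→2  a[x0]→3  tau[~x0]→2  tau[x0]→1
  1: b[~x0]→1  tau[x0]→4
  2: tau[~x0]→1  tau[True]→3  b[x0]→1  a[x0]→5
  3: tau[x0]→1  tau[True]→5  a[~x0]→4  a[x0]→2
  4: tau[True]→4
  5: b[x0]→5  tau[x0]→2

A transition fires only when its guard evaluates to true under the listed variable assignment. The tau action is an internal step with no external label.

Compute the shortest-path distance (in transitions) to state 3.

Answer: 2

Analysis:
Breadth-first toward 3:
  Layer 0: {0}
  Layer 1: {2}
  Layer 2: {1,3}
first hit 3 at d=2 via tau·tau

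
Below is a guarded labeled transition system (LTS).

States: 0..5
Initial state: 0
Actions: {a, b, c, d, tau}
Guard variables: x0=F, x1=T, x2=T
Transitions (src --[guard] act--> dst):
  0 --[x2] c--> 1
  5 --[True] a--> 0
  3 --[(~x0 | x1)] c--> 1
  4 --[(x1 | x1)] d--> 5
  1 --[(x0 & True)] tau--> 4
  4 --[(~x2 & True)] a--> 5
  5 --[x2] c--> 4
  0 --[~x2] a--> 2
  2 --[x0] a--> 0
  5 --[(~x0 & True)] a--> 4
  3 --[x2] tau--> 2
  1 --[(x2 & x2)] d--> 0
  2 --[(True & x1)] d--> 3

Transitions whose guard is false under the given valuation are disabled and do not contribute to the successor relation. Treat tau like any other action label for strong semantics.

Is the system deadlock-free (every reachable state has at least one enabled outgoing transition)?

Answer: DEADLOCK-FREE

Working:
R = {0,1}
  0: c→1  [deg 1]
  1: d→0  [deg 1]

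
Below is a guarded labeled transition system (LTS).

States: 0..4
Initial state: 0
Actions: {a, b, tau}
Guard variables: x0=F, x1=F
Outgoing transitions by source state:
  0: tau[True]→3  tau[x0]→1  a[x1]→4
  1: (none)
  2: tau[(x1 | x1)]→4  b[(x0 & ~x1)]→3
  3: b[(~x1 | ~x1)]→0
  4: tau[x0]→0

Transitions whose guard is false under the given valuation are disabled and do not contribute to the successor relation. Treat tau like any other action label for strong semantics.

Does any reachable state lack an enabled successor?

Answer: DEADLOCK-FREE

Trace:
Reach set: {0,3}
  0: tau→3  [1 exit(s)]
  3: b→0  [1 exit(s)]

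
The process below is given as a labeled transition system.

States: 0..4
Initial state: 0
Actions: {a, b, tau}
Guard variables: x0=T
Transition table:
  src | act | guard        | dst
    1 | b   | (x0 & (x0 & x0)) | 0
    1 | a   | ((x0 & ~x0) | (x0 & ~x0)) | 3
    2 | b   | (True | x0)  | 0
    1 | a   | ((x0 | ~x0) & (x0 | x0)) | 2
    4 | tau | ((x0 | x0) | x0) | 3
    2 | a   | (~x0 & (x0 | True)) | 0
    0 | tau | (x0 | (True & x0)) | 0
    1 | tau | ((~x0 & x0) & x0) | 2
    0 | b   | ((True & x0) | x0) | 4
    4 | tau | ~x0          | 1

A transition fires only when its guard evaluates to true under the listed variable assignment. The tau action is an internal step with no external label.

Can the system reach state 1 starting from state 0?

Answer: UNREACHABLE

Trace:
6 transition(s) survive guard evaluation.
L0 = {0}
L1 = {4}  total {0,4}
L2 = {3}  total {0,3,4}
R = {0,3,4}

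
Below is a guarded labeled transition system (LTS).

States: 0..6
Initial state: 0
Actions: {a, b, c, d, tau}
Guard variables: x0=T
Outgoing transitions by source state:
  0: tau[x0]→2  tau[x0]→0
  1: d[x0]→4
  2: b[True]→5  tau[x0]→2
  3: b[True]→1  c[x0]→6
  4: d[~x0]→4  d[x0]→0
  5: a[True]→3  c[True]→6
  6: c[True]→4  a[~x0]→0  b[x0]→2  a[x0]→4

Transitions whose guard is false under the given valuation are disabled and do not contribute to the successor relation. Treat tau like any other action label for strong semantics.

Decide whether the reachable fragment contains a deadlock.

Answer: DEADLOCK-FREE

Trace:
Reachable = {0,1,2,3,4,5,6}
  0: tau→0  tau→2  [2 exit(s)]
  1: d→4  [1 exit(s)]
  2: b→5  tau→2  [2 exit(s)]
  3: b→1  c→6  [2 exit(s)]
  4: d→0  [1 exit(s)]
  5: a→3  c→6  [2 exit(s)]
  6: a→4  b→2  c→4  [3 exit(s)]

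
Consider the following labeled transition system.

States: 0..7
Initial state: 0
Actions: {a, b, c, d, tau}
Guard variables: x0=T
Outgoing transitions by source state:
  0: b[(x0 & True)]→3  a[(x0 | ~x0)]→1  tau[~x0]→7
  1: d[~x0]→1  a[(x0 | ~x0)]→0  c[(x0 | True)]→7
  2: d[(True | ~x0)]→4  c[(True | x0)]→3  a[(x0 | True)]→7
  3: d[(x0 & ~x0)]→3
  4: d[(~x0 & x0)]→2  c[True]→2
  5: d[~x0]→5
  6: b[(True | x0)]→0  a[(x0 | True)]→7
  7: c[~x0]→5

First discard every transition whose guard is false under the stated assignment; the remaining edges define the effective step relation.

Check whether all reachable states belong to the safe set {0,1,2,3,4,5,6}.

Answer: INVARIANT VIOLATED at state 7

Working:
Inv-set: {0,1,2,3,4,5,6}
Reach set: {0,1,3,7}
  0: ok
  1: ok
  3: ok
  7: VIOLATES
counterexample path to 7: a·c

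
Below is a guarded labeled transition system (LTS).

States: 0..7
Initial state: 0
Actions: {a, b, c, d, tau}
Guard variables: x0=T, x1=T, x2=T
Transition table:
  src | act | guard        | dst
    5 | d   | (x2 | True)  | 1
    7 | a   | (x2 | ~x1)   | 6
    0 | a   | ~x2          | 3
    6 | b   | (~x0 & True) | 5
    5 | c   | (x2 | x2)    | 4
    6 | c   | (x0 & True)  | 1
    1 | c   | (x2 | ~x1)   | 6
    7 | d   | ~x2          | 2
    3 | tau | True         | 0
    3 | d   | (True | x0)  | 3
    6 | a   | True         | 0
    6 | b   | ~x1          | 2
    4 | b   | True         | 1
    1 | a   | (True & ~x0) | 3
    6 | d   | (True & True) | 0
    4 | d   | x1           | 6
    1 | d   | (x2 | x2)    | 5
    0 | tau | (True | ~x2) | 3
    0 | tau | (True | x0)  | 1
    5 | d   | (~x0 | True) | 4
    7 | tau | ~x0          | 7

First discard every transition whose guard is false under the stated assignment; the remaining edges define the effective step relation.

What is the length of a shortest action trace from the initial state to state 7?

Layered search for 7:
  Layer 0: {0}
  Layer 1: {1,3}
  Layer 2: {5,6}
  Layer 3: {4}
7 never appears.

Answer: UNREACHABLE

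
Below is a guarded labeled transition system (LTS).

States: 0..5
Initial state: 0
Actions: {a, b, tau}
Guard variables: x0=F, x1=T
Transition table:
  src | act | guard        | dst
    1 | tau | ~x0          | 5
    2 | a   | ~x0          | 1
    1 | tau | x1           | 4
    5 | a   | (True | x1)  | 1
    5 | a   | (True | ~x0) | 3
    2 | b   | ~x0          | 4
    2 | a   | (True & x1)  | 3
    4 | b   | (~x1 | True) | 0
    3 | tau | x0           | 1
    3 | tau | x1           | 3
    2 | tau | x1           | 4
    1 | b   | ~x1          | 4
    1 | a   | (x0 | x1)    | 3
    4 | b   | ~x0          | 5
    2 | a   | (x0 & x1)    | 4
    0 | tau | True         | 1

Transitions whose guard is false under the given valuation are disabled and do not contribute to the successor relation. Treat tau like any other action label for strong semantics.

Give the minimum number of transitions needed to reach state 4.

Breadth-first toward 4:
  Layer 0: {0}
  Layer 1: {1}
  Layer 2: {3,4,5}
first hit 4 at d=2 via tau·tau

Answer: 2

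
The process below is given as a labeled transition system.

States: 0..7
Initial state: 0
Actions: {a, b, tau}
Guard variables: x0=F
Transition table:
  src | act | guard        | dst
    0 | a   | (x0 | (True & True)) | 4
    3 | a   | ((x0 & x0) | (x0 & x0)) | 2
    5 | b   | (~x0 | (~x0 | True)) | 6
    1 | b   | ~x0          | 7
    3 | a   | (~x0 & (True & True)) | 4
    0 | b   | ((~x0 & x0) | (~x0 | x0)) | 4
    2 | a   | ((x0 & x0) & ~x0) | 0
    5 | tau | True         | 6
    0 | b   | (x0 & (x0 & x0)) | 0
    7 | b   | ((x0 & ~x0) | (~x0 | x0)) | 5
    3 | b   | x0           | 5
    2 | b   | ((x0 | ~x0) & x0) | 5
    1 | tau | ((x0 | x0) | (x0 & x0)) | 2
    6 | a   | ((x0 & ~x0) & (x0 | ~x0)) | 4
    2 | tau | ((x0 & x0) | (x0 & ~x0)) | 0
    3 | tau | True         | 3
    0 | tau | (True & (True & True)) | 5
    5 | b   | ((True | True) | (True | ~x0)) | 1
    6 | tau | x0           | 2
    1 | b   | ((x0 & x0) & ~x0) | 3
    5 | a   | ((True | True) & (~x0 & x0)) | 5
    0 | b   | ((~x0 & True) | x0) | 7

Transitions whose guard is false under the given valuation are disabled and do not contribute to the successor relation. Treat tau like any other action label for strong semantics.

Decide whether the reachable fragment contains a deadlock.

Reachable = {0,1,4,5,6,7}
  0: a→4  b→4  b→7  tau→5  [4 exit(s)]
  1: b→7  [1 exit(s)]
  4: ∅  [deadlock]
  5: b→1  b→6  tau→6  [3 exit(s)]
  6: ∅  [deadlock]
  7: b→5  [1 exit(s)]
trace reaching 4: a

Answer: DEADLOCK at state 4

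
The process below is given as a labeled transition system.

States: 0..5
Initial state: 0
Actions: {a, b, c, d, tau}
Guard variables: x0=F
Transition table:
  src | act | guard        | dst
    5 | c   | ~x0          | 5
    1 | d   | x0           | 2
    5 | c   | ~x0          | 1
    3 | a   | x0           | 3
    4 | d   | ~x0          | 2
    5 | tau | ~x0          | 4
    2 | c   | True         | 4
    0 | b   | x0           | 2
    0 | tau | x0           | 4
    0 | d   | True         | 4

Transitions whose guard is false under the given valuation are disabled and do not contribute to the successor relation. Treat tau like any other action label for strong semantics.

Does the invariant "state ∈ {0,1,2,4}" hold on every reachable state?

Answer: INVARIANT HOLDS

Analysis:
Safe = {0,1,2,4}
Reachable = {0,2,4}
  0: ✓
  2: ✓
  4: ✓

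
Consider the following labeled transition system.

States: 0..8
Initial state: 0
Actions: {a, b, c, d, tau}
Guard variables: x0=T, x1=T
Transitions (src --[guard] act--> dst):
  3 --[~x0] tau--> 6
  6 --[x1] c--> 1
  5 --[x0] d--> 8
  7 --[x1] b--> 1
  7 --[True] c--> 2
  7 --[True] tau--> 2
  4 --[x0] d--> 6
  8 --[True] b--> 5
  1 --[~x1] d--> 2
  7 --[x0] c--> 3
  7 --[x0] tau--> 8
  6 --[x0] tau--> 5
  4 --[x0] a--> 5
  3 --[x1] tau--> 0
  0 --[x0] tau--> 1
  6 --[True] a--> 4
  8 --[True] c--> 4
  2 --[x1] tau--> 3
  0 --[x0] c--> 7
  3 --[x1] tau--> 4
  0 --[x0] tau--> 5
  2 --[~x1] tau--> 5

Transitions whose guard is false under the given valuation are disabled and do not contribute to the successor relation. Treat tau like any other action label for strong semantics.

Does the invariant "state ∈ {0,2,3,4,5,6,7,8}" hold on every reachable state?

Allowed set {0,2,3,4,5,6,7,8}
R = {0,1,2,3,4,5,6,7,8}
  0: ✓
  1: ✗ unsafe
  2: ✓
  3: ✓
  4: ✓
  5: ✓
  6: ✓
  7: ✓
  8: ✓
witness against invariant: tau → 1

Answer: INVARIANT VIOLATED at state 1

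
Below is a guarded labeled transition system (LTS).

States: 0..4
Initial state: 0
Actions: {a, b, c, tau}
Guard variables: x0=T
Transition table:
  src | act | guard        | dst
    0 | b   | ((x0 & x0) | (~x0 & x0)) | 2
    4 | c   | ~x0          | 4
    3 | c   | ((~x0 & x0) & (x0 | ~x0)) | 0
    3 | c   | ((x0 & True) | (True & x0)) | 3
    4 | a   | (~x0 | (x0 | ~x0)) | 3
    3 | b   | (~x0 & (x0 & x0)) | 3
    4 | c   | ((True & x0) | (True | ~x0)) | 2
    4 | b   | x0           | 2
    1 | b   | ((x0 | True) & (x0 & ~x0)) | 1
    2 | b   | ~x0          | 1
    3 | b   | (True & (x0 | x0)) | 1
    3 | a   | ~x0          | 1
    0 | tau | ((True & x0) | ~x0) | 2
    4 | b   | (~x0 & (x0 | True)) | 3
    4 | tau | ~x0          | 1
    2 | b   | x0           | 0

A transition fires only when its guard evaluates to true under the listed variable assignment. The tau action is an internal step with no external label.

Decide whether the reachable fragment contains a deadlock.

R = {0,2}
  0: b→2  tau→2  [2 exit(s)]
  2: b→0  [1 exit(s)]

Answer: DEADLOCK-FREE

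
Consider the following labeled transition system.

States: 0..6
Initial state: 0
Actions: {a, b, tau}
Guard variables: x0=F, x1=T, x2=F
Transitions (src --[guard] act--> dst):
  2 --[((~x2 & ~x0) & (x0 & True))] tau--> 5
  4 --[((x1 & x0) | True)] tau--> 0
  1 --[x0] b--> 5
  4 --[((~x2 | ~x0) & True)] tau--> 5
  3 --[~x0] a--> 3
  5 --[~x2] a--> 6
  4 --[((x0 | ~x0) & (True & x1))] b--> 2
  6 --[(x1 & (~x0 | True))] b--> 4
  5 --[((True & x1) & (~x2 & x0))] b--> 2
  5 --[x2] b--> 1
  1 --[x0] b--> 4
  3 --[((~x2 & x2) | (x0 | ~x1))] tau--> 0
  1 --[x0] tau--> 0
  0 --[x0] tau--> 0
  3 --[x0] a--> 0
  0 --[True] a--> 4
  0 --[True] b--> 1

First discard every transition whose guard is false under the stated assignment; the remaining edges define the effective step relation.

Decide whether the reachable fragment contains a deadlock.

Reach set: {0,1,2,4,5,6}
  0: a→4  b→1  [deg 2]
  1: ∅  [STUCK]
  2: ∅  [STUCK]
  4: b→2  tau→0  tau→5  [deg 3]
  5: a→6  [deg 1]
  6: b→4  [deg 1]
Path to 1: b

Answer: DEADLOCK at state 1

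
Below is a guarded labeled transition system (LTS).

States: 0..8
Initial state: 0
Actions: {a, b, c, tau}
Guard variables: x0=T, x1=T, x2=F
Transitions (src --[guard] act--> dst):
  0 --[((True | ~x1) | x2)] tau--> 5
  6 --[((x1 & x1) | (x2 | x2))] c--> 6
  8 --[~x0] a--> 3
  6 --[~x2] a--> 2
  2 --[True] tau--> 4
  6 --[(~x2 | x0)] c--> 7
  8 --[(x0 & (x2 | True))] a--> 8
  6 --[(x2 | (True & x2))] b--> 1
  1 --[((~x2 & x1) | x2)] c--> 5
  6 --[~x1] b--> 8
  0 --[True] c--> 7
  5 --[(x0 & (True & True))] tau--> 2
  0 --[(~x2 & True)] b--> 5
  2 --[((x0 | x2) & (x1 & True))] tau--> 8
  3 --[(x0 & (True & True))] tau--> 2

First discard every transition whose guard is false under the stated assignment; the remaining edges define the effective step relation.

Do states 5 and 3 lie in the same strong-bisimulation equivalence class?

Answer: BISIMILAR

Trace:
Bisimulation quotient by refinement:
  round 0: {{0,1,2,3,4,5,6,7,8}}
  round 1: {{0},{1},{2,3,5},{4,7},{6},{8}}
  round 2: {{0},{1},{2},{3,5},{4,7},{6},{8}}
stable after 3 split(s): 7 block(s)
class of 5: {3,5}; class of 3: {3,5}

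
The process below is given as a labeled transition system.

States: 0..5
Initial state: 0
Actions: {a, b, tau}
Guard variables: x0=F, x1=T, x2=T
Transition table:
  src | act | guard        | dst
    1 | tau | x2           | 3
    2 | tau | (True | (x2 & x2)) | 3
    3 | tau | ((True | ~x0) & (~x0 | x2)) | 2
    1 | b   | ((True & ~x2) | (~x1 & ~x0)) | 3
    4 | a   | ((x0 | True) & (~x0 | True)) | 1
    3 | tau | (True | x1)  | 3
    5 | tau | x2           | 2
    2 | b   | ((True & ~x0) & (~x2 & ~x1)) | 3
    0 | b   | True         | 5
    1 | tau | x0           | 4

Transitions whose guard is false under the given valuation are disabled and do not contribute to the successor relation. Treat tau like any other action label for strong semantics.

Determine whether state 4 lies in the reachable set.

Answer: UNREACHABLE

Analysis:
7 transition(s) survive guard evaluation.
Layer 0: {0}
Layer 1: {5}  cumulative {0,5}
Layer 2: {2}  cumulative {0,2,5}
Layer 3: {3}  cumulative {0,2,3,5}
Reachable = {0,2,3,5}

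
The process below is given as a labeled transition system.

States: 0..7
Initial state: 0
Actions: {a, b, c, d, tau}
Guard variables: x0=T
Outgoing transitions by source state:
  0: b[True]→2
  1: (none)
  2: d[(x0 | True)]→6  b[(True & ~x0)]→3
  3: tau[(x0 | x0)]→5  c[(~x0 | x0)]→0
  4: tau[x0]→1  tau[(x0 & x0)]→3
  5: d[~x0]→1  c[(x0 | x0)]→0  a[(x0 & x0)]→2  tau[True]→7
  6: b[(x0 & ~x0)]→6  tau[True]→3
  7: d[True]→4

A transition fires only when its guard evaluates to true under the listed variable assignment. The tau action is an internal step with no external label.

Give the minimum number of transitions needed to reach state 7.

Answer: 5

Analysis:
Layered search for 7:
  depth 0: {0}
  depth 1: {2}
  depth 2: {6}
  depth 3: {3}
  depth 4: {5}
  depth 5: {7}
depth(7)=5, e.g. b·d·tau·tau·tau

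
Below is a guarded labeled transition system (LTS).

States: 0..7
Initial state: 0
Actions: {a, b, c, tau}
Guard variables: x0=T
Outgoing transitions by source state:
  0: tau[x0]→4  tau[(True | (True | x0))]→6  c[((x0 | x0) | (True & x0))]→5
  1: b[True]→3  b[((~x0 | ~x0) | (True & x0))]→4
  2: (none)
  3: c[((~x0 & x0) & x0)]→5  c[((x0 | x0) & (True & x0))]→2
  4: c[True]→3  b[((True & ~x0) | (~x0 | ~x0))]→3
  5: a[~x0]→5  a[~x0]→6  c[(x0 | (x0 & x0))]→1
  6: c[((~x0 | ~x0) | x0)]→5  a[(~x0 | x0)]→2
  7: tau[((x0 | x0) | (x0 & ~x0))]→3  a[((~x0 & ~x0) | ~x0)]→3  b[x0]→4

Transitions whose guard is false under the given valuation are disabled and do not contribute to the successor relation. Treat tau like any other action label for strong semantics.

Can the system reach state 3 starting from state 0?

After dropping false guards: 12 live edges.
depth 0: {0}
depth 1: {4,5,6}  cumulative {0,4,5,6}
depth 2: {1,2,3}  cumulative {0,1,2,3,4,5,6}
Reach set: {0,1,2,3,4,5,6}
witness 3: tau·c

Answer: REACHABLE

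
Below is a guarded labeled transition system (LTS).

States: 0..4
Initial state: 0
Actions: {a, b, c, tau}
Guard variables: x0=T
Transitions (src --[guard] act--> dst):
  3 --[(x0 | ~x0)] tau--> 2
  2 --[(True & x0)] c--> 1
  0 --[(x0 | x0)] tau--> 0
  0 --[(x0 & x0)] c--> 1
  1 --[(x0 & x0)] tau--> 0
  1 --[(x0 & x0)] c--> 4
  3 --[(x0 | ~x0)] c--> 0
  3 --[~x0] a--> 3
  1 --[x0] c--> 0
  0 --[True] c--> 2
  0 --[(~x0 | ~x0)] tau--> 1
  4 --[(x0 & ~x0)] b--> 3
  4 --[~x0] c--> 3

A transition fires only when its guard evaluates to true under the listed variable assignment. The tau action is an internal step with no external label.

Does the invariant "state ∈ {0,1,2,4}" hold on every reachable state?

Safe = {0,1,2,4}
Reach set: {0,1,2,4}
  0: ✓
  1: ✓
  2: ✓
  4: ✓

Answer: INVARIANT HOLDS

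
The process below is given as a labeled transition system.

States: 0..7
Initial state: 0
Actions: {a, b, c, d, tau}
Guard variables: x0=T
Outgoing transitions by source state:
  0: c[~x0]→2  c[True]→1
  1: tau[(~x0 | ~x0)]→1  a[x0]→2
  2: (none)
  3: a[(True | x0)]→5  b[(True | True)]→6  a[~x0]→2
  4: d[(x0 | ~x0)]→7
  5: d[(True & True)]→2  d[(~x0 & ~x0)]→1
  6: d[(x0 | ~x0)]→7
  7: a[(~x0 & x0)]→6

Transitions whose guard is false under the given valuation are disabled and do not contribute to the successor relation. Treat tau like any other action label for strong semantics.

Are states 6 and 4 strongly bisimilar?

Refine partition for ~:
  P[0] = {{0,1,2,3,4,5,6,7}}
  P[1] = {{0},{1},{2,7},{3},{4,5,6}}
Fixed point at round 2; 5 class(es).
6∈{4,5,6}, 4∈{4,5,6}

Answer: BISIMILAR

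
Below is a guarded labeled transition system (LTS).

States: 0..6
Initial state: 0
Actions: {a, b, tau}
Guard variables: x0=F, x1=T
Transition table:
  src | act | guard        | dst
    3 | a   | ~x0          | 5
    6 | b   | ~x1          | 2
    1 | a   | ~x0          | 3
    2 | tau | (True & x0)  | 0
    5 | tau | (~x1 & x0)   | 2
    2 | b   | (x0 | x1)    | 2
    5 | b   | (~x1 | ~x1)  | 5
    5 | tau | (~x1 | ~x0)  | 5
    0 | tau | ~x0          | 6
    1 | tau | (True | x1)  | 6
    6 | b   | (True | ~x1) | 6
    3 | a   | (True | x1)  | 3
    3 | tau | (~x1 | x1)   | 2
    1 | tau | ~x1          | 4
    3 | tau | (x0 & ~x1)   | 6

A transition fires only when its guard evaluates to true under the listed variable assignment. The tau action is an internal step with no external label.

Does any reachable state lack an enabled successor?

Answer: DEADLOCK-FREE

Trace:
R = {0,6}
  0: tau→6  [deg 1]
  6: b→6  [deg 1]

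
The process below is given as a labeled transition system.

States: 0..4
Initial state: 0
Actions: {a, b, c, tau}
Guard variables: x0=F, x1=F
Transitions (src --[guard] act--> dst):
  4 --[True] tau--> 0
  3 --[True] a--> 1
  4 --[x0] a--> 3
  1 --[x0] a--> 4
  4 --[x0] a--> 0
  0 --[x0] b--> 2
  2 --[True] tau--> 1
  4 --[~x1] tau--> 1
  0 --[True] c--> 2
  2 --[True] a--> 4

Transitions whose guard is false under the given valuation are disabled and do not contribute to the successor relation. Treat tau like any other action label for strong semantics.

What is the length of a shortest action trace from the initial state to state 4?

Breadth-first toward 4:
  depth 0: {0}
  depth 1: {2}
  depth 2: {1,4}
depth(4)=2, e.g. c·a

Answer: 2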